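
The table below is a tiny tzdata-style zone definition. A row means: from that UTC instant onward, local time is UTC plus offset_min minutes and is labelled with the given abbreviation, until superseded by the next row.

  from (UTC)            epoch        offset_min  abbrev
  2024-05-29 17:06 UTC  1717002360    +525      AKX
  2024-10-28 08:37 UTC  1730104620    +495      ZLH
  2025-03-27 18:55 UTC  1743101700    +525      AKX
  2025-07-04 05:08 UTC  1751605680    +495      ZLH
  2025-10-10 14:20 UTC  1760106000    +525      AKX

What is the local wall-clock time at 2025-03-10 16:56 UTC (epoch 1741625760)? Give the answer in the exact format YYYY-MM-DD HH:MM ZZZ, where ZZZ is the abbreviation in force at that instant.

Query: 2025-03-10 16:56 UTC
Rule 2/5 (ZLH, +08:15): 2024-10-28 08:37 UTC ≤ query < 2025-03-27 18:55 UTC
16·60 + 56 + 495 = 1511 min
1511 = 1·1440 + 71; 71 = 1·60 + 11 → 01:11, 2025-03-10 + 1 day = 2025-03-11
→ 2025-03-11 01:11 ZLH

2025-03-11 01:11 ZLH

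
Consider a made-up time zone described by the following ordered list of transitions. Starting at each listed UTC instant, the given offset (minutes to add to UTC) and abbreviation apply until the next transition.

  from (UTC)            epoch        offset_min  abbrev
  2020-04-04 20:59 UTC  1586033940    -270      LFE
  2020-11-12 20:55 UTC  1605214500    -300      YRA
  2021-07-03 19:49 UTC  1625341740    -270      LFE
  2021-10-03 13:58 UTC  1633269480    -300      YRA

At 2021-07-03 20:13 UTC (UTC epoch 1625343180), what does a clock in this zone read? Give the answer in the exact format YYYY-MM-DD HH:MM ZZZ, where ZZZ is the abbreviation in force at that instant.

Query: 2021-07-03 20:13 UTC
Rule 3/4 (LFE, -04:30): 2021-07-03 19:49 UTC ≤ query < 2021-10-03 13:58 UTC
20·60 + 13 - 270 = 943 min
943 = 0·1440 + 943; 943 = 15·60 + 43 → 15:43, same day
→ 2021-07-03 15:43 LFE

2021-07-03 15:43 LFE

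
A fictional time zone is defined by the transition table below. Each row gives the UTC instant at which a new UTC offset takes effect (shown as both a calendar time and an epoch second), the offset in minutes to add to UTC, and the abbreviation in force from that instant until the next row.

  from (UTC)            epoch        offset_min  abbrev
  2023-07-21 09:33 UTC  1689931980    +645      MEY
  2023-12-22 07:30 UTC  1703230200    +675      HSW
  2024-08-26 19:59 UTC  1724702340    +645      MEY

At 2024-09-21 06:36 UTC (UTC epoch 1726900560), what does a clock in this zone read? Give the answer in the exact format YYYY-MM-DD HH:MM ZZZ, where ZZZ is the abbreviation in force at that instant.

Query: 2024-09-21 06:36 UTC
Rule 3/3 (MEY, +10:45): 2024-08-26 19:59 UTC ≤ query < +∞
6·60 + 36 + 645 = 1041 min
1041 = 0·1440 + 1041; 1041 = 17·60 + 21 → 17:21, same day
→ 2024-09-21 17:21 MEY

2024-09-21 17:21 MEY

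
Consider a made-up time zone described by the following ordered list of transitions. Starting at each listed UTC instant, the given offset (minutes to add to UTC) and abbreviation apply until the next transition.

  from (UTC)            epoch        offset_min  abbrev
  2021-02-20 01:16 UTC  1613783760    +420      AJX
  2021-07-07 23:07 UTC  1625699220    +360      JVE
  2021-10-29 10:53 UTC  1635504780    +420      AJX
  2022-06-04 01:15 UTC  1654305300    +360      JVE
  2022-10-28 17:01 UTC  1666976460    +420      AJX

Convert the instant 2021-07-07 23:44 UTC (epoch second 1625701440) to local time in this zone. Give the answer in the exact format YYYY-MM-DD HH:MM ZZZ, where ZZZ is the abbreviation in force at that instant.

Query: 2021-07-07 23:44 UTC
Rule 2/5 (JVE, +06:00): 2021-07-07 23:07 UTC ≤ query < 2021-10-29 10:53 UTC
23·60 + 44 + 360 = 1784 min
1784 = 1·1440 + 344; 344 = 5·60 + 44 → 05:44, 2021-07-07 + 1 day = 2021-07-08
→ 2021-07-08 05:44 JVE

2021-07-08 05:44 JVE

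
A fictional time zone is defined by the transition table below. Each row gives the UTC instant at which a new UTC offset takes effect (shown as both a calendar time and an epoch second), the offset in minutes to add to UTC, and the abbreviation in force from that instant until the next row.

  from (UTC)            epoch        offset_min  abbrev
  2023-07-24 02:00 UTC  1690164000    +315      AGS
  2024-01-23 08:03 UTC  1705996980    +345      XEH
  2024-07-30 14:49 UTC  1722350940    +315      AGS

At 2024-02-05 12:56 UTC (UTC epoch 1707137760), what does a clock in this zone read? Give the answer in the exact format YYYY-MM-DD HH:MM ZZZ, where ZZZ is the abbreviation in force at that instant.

2024-02-05 18:41 XEH

Query: 2024-02-05 12:56 UTC
Rule 2/3 (XEH, +05:45): 2024-01-23 08:03 UTC ≤ query < 2024-07-30 14:49 UTC
12·60 + 56 + 345 = 1121 min
1121 = 0·1440 + 1121; 1121 = 18·60 + 41 → 18:41, same day
→ 2024-02-05 18:41 XEH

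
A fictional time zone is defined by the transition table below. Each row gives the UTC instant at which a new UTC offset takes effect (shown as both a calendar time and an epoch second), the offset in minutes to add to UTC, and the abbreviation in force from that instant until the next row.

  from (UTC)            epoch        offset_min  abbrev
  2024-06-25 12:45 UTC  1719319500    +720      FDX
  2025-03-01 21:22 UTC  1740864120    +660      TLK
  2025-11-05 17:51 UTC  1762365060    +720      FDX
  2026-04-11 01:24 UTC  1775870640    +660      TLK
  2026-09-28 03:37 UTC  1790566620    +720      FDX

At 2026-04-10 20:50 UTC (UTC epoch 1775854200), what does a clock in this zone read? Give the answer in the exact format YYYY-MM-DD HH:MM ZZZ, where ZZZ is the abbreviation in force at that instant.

2026-04-11 08:50 FDX

Query: 2026-04-10 20:50 UTC
Rule 3/5 (FDX, +12:00): 2025-11-05 17:51 UTC ≤ query < 2026-04-11 01:24 UTC
20·60 + 50 + 720 = 1970 min
1970 = 1·1440 + 530; 530 = 8·60 + 50 → 08:50, 2026-04-10 + 1 day = 2026-04-11
→ 2026-04-11 08:50 FDX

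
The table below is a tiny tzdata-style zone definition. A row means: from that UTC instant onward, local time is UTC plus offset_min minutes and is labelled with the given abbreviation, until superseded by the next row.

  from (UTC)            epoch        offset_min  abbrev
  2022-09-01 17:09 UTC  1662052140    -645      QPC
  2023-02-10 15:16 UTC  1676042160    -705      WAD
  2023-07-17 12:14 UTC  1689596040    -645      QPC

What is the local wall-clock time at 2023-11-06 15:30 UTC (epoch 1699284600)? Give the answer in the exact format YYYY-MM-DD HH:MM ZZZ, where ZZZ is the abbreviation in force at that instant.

Query: 2023-11-06 15:30 UTC
Rule 3/3 (QPC, -10:45): 2023-07-17 12:14 UTC ≤ query < +∞
15·60 + 30 - 645 = 285 min
285 = 0·1440 + 285; 285 = 4·60 + 45 → 04:45, same day
→ 2023-11-06 04:45 QPC

2023-11-06 04:45 QPC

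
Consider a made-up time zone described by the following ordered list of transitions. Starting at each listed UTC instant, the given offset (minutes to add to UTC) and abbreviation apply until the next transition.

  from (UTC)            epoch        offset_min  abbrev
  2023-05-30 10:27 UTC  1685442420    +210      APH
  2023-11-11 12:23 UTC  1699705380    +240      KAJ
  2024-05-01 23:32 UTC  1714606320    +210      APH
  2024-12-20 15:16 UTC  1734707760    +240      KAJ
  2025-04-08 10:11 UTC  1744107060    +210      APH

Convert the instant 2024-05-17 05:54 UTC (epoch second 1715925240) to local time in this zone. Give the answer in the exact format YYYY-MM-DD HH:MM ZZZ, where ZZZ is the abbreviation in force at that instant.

2024-05-17 09:24 APH

Query: 2024-05-17 05:54 UTC
Rule 3/5 (APH, +03:30): 2024-05-01 23:32 UTC ≤ query < 2024-12-20 15:16 UTC
5·60 + 54 + 210 = 564 min
564 = 0·1440 + 564; 564 = 9·60 + 24 → 09:24, same day
→ 2024-05-17 09:24 APH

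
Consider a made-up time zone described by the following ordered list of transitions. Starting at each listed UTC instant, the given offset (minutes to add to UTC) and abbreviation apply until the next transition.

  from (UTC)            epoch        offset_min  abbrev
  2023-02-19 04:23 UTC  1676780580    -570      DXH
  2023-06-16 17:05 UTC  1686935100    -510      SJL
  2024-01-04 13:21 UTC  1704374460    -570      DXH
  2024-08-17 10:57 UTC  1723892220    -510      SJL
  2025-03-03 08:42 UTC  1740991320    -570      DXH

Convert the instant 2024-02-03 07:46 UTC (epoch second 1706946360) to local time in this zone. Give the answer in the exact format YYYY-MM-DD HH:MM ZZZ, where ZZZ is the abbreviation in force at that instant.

2024-02-02 22:16 DXH

Query: 2024-02-03 07:46 UTC
Rule 3/5 (DXH, -09:30): 2024-01-04 13:21 UTC ≤ query < 2024-08-17 10:57 UTC
7·60 + 46 - 570 = -104 min
-104 = -1·1440 + 1336; 1336 = 22·60 + 16 → 22:16, 2024-02-03 - 1 day = 2024-02-02
→ 2024-02-02 22:16 DXH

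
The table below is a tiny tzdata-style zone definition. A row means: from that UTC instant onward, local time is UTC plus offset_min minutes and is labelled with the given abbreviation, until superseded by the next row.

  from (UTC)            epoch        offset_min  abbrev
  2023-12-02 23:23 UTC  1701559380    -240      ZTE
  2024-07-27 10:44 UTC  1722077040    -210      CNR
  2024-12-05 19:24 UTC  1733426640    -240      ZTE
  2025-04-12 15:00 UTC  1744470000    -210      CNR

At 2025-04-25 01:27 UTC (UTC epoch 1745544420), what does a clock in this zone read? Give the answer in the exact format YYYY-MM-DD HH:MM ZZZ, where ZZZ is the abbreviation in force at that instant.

2025-04-24 21:57 CNR

Query: 2025-04-25 01:27 UTC
Rule 4/4 (CNR, -03:30): 2025-04-12 15:00 UTC ≤ query < +∞
1·60 + 27 - 210 = -123 min
-123 = -1·1440 + 1317; 1317 = 21·60 + 57 → 21:57, 2025-04-25 - 1 day = 2025-04-24
→ 2025-04-24 21:57 CNR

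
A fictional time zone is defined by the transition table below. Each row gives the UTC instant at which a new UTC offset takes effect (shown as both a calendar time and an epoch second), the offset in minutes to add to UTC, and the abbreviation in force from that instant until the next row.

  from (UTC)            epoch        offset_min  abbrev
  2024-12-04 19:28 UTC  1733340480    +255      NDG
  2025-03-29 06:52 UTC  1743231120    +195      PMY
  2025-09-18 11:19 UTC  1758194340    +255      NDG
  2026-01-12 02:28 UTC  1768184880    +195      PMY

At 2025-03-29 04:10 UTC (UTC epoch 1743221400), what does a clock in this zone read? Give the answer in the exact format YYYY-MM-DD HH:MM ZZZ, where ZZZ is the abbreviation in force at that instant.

Query: 2025-03-29 04:10 UTC
Rule 1/4 (NDG, +04:15): 2024-12-04 19:28 UTC ≤ query < 2025-03-29 06:52 UTC
4·60 + 10 + 255 = 505 min
505 = 0·1440 + 505; 505 = 8·60 + 25 → 08:25, same day
→ 2025-03-29 08:25 NDG

2025-03-29 08:25 NDG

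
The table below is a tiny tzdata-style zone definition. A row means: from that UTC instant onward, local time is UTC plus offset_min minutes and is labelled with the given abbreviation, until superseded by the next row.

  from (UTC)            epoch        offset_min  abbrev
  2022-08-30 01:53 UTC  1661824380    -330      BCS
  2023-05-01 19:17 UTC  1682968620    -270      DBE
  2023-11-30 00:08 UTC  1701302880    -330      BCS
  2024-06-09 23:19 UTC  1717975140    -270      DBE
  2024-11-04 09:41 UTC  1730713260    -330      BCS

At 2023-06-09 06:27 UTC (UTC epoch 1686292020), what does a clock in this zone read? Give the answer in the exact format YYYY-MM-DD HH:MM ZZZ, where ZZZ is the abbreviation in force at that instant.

Query: 2023-06-09 06:27 UTC
Rule 2/5 (DBE, -04:30): 2023-05-01 19:17 UTC ≤ query < 2023-11-30 00:08 UTC
6·60 + 27 - 270 = 117 min
117 = 0·1440 + 117; 117 = 1·60 + 57 → 01:57, same day
→ 2023-06-09 01:57 DBE

2023-06-09 01:57 DBE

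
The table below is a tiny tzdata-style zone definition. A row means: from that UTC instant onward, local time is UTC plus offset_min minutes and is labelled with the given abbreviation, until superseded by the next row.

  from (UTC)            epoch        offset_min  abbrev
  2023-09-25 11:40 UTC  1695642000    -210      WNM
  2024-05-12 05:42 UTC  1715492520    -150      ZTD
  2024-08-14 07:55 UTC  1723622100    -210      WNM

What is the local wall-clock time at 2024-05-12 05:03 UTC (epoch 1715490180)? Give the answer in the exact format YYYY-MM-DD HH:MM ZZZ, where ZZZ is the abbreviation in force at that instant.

Query: 2024-05-12 05:03 UTC
Rule 1/3 (WNM, -03:30): 2023-09-25 11:40 UTC ≤ query < 2024-05-12 05:42 UTC
5·60 + 3 - 210 = 93 min
93 = 0·1440 + 93; 93 = 1·60 + 33 → 01:33, same day
→ 2024-05-12 01:33 WNM

2024-05-12 01:33 WNM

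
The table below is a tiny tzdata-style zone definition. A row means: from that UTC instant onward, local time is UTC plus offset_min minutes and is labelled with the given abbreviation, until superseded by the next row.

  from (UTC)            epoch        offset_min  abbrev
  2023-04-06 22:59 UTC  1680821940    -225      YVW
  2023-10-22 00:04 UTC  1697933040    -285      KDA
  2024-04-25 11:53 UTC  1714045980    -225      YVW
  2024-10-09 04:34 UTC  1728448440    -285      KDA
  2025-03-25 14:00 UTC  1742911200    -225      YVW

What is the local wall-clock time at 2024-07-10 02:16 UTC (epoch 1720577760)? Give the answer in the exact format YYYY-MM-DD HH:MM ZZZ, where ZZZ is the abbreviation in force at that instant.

2024-07-09 22:31 YVW

Query: 2024-07-10 02:16 UTC
Rule 3/5 (YVW, -03:45): 2024-04-25 11:53 UTC ≤ query < 2024-10-09 04:34 UTC
2·60 + 16 - 225 = -89 min
-89 = -1·1440 + 1351; 1351 = 22·60 + 31 → 22:31, 2024-07-10 - 1 day = 2024-07-09
→ 2024-07-09 22:31 YVW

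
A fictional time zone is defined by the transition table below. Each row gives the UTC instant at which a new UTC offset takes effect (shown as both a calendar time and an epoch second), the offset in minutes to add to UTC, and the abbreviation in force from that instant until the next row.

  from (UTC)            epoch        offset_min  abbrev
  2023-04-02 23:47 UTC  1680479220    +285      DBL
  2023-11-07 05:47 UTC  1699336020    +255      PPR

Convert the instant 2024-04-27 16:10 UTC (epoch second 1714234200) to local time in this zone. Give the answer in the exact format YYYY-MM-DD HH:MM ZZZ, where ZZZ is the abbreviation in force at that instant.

2024-04-27 20:25 PPR

Query: 2024-04-27 16:10 UTC
Rule 2/2 (PPR, +04:15): 2023-11-07 05:47 UTC ≤ query < +∞
16·60 + 10 + 255 = 1225 min
1225 = 0·1440 + 1225; 1225 = 20·60 + 25 → 20:25, same day
→ 2024-04-27 20:25 PPR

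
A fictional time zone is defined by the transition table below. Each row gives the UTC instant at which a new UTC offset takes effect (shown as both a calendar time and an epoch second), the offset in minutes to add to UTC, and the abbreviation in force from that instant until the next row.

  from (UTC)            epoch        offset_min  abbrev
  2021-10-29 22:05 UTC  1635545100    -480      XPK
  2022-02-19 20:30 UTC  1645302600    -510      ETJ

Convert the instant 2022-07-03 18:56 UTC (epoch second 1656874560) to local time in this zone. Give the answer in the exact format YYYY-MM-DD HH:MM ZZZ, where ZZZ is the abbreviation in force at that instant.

2022-07-03 10:26 ETJ

Query: 2022-07-03 18:56 UTC
Rule 2/2 (ETJ, -08:30): 2022-02-19 20:30 UTC ≤ query < +∞
18·60 + 56 - 510 = 626 min
626 = 0·1440 + 626; 626 = 10·60 + 26 → 10:26, same day
→ 2022-07-03 10:26 ETJ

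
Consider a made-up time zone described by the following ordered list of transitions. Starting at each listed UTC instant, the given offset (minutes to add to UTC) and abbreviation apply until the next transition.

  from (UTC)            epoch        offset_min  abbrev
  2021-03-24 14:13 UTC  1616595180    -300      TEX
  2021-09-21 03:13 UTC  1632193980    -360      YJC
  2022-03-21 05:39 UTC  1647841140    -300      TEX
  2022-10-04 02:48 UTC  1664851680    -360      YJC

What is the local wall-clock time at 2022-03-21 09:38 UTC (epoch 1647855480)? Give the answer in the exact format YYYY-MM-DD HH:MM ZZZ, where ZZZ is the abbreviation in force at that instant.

Query: 2022-03-21 09:38 UTC
Rule 3/4 (TEX, -05:00): 2022-03-21 05:39 UTC ≤ query < 2022-10-04 02:48 UTC
9·60 + 38 - 300 = 278 min
278 = 0·1440 + 278; 278 = 4·60 + 38 → 04:38, same day
→ 2022-03-21 04:38 TEX

2022-03-21 04:38 TEX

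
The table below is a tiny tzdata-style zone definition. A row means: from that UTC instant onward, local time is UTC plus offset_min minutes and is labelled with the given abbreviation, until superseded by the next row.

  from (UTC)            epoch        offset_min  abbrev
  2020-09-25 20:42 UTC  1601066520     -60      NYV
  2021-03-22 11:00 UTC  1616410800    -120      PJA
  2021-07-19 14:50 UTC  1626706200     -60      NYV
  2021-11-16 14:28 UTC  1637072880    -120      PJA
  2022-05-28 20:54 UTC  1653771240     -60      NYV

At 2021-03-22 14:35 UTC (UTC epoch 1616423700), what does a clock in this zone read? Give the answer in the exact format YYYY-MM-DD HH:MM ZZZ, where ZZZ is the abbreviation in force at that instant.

Query: 2021-03-22 14:35 UTC
Rule 2/5 (PJA, -02:00): 2021-03-22 11:00 UTC ≤ query < 2021-07-19 14:50 UTC
14·60 + 35 - 120 = 755 min
755 = 0·1440 + 755; 755 = 12·60 + 35 → 12:35, same day
→ 2021-03-22 12:35 PJA

2021-03-22 12:35 PJA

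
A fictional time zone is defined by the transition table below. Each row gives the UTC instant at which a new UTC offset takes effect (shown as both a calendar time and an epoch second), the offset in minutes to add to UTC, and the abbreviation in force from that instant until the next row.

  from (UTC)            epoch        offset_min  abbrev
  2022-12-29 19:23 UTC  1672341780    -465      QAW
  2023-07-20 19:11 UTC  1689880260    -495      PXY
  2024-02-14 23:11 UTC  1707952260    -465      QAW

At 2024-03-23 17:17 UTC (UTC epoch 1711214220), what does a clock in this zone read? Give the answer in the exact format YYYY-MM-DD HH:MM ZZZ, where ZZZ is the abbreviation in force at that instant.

2024-03-23 09:32 QAW

Query: 2024-03-23 17:17 UTC
Rule 3/3 (QAW, -07:45): 2024-02-14 23:11 UTC ≤ query < +∞
17·60 + 17 - 465 = 572 min
572 = 0·1440 + 572; 572 = 9·60 + 32 → 09:32, same day
→ 2024-03-23 09:32 QAW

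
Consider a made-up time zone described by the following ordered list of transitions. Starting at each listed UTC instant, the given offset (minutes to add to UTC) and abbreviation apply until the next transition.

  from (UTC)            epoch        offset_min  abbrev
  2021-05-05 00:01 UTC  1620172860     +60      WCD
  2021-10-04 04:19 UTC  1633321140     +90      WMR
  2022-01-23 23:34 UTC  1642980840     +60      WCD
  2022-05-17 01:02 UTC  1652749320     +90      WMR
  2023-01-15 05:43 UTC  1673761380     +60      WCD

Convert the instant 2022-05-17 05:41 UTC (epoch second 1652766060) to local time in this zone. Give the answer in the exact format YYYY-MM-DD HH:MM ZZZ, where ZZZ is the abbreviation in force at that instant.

Query: 2022-05-17 05:41 UTC
Rule 4/5 (WMR, +01:30): 2022-05-17 01:02 UTC ≤ query < 2023-01-15 05:43 UTC
5·60 + 41 + 90 = 431 min
431 = 0·1440 + 431; 431 = 7·60 + 11 → 07:11, same day
→ 2022-05-17 07:11 WMR

2022-05-17 07:11 WMR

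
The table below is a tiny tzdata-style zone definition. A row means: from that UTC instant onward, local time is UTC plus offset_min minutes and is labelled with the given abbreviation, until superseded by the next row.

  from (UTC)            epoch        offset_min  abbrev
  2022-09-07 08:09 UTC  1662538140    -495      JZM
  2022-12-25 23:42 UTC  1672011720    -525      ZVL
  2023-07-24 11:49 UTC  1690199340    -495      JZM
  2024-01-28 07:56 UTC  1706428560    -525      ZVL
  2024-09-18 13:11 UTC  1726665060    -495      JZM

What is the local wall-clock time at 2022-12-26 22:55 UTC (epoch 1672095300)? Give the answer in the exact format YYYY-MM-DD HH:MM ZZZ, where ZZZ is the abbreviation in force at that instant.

Query: 2022-12-26 22:55 UTC
Rule 2/5 (ZVL, -08:45): 2022-12-25 23:42 UTC ≤ query < 2023-07-24 11:49 UTC
22·60 + 55 - 525 = 850 min
850 = 0·1440 + 850; 850 = 14·60 + 10 → 14:10, same day
→ 2022-12-26 14:10 ZVL

2022-12-26 14:10 ZVL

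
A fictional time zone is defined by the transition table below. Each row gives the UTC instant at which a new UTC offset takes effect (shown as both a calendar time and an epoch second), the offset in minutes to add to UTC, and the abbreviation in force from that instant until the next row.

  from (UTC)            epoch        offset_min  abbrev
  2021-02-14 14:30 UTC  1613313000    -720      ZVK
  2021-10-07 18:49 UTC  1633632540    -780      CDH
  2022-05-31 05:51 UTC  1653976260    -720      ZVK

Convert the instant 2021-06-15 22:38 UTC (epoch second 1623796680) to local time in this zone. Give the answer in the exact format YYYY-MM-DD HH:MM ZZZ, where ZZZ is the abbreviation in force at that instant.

Query: 2021-06-15 22:38 UTC
Rule 1/3 (ZVK, -12:00): 2021-02-14 14:30 UTC ≤ query < 2021-10-07 18:49 UTC
22·60 + 38 - 720 = 638 min
638 = 0·1440 + 638; 638 = 10·60 + 38 → 10:38, same day
→ 2021-06-15 10:38 ZVK

2021-06-15 10:38 ZVK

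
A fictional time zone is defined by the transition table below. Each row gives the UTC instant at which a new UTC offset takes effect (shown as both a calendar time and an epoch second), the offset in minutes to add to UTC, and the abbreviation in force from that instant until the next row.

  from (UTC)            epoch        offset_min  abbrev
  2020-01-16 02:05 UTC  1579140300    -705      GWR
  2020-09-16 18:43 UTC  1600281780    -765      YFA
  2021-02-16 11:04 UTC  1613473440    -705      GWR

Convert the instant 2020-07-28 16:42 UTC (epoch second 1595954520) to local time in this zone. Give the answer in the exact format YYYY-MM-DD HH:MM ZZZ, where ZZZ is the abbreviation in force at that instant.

2020-07-28 04:57 GWR

Query: 2020-07-28 16:42 UTC
Rule 1/3 (GWR, -11:45): 2020-01-16 02:05 UTC ≤ query < 2020-09-16 18:43 UTC
16·60 + 42 - 705 = 297 min
297 = 0·1440 + 297; 297 = 4·60 + 57 → 04:57, same day
→ 2020-07-28 04:57 GWR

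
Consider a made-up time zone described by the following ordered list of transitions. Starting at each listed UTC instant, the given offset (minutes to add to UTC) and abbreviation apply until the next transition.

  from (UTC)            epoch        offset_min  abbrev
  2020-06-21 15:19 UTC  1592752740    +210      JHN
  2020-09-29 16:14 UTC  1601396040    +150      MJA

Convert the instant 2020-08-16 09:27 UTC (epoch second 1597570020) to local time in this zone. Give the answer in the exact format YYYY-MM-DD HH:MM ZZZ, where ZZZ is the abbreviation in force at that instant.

Query: 2020-08-16 09:27 UTC
Rule 1/2 (JHN, +03:30): 2020-06-21 15:19 UTC ≤ query < 2020-09-29 16:14 UTC
9·60 + 27 + 210 = 777 min
777 = 0·1440 + 777; 777 = 12·60 + 57 → 12:57, same day
→ 2020-08-16 12:57 JHN

2020-08-16 12:57 JHN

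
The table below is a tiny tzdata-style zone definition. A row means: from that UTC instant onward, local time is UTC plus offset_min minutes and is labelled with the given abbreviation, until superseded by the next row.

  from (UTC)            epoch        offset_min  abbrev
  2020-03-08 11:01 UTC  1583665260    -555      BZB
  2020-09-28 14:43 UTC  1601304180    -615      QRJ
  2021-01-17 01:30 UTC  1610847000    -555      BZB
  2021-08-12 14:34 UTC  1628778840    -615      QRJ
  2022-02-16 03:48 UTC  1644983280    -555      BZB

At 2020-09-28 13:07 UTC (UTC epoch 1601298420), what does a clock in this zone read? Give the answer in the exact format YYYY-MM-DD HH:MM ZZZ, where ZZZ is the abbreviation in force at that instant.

Query: 2020-09-28 13:07 UTC
Rule 1/5 (BZB, -09:15): 2020-03-08 11:01 UTC ≤ query < 2020-09-28 14:43 UTC
13·60 + 7 - 555 = 232 min
232 = 0·1440 + 232; 232 = 3·60 + 52 → 03:52, same day
→ 2020-09-28 03:52 BZB

2020-09-28 03:52 BZB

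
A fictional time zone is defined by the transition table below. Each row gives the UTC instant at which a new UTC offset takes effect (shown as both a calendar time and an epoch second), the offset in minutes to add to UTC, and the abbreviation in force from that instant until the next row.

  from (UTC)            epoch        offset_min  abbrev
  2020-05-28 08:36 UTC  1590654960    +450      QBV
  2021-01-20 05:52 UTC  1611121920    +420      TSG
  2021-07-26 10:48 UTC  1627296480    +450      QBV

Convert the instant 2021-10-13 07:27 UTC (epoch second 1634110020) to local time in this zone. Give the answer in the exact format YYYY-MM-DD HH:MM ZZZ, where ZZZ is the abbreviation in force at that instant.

2021-10-13 14:57 QBV

Query: 2021-10-13 07:27 UTC
Rule 3/3 (QBV, +07:30): 2021-07-26 10:48 UTC ≤ query < +∞
7·60 + 27 + 450 = 897 min
897 = 0·1440 + 897; 897 = 14·60 + 57 → 14:57, same day
→ 2021-10-13 14:57 QBV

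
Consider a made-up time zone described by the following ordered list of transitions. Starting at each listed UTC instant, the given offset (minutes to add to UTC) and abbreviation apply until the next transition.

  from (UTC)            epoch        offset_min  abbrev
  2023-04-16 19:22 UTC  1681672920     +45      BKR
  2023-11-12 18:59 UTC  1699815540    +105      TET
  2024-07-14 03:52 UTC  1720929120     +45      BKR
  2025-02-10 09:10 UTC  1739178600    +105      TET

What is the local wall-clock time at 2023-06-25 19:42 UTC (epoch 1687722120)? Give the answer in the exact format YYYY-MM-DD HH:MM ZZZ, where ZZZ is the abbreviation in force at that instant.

2023-06-25 20:27 BKR

Query: 2023-06-25 19:42 UTC
Rule 1/4 (BKR, +00:45): 2023-04-16 19:22 UTC ≤ query < 2023-11-12 18:59 UTC
19·60 + 42 + 45 = 1227 min
1227 = 0·1440 + 1227; 1227 = 20·60 + 27 → 20:27, same day
→ 2023-06-25 20:27 BKR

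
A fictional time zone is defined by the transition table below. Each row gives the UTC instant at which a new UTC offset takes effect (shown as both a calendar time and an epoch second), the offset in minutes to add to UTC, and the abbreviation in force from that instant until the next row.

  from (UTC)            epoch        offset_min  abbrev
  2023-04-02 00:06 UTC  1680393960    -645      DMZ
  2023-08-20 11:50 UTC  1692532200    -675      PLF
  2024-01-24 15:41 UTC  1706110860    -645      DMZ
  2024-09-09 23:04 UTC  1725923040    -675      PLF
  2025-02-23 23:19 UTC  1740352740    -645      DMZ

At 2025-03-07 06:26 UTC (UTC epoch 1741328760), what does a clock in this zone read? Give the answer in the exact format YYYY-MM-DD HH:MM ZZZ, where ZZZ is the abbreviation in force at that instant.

2025-03-06 19:41 DMZ

Query: 2025-03-07 06:26 UTC
Rule 5/5 (DMZ, -10:45): 2025-02-23 23:19 UTC ≤ query < +∞
6·60 + 26 - 645 = -259 min
-259 = -1·1440 + 1181; 1181 = 19·60 + 41 → 19:41, 2025-03-07 - 1 day = 2025-03-06
→ 2025-03-06 19:41 DMZ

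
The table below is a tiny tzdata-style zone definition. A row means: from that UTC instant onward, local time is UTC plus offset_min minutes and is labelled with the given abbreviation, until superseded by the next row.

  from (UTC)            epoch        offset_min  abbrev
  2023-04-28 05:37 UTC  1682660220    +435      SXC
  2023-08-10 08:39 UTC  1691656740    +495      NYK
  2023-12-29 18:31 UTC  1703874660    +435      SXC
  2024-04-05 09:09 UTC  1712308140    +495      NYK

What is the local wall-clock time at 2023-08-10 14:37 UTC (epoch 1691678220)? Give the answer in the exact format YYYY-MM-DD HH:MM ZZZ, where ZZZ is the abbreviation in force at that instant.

Query: 2023-08-10 14:37 UTC
Rule 2/4 (NYK, +08:15): 2023-08-10 08:39 UTC ≤ query < 2023-12-29 18:31 UTC
14·60 + 37 + 495 = 1372 min
1372 = 0·1440 + 1372; 1372 = 22·60 + 52 → 22:52, same day
→ 2023-08-10 22:52 NYK

2023-08-10 22:52 NYK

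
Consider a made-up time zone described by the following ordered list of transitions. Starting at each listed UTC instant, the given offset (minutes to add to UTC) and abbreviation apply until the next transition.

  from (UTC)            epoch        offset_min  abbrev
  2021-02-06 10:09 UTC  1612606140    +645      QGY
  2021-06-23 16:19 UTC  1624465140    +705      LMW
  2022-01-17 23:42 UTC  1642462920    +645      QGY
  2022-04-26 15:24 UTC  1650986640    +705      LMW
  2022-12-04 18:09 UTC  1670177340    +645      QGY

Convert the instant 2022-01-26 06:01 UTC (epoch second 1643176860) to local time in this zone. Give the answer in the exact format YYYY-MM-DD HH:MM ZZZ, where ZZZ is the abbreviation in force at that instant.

2022-01-26 16:46 QGY

Query: 2022-01-26 06:01 UTC
Rule 3/5 (QGY, +10:45): 2022-01-17 23:42 UTC ≤ query < 2022-04-26 15:24 UTC
6·60 + 1 + 645 = 1006 min
1006 = 0·1440 + 1006; 1006 = 16·60 + 46 → 16:46, same day
→ 2022-01-26 16:46 QGY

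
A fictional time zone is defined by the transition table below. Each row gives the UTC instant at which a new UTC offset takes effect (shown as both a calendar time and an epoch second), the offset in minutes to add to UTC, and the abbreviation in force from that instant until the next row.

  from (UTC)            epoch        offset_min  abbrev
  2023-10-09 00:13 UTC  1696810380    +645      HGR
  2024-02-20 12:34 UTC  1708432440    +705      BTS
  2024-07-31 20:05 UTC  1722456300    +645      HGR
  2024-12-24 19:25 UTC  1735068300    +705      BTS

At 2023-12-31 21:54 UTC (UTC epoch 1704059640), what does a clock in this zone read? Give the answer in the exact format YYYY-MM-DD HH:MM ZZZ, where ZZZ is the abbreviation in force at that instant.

Query: 2023-12-31 21:54 UTC
Rule 1/4 (HGR, +10:45): 2023-10-09 00:13 UTC ≤ query < 2024-02-20 12:34 UTC
21·60 + 54 + 645 = 1959 min
1959 = 1·1440 + 519; 519 = 8·60 + 39 → 08:39, 2023-12-31 + 1 day = 2024-01-01
→ 2024-01-01 08:39 HGR

2024-01-01 08:39 HGR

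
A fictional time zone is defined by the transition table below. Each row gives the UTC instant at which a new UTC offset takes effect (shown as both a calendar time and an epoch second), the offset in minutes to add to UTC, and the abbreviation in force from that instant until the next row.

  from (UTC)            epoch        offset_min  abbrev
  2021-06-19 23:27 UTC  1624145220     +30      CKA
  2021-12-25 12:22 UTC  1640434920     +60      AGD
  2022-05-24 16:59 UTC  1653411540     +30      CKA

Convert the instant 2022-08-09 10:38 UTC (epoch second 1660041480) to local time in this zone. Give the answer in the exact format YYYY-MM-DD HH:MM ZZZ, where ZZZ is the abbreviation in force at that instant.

2022-08-09 11:08 CKA

Query: 2022-08-09 10:38 UTC
Rule 3/3 (CKA, +00:30): 2022-05-24 16:59 UTC ≤ query < +∞
10·60 + 38 + 30 = 668 min
668 = 0·1440 + 668; 668 = 11·60 + 8 → 11:08, same day
→ 2022-08-09 11:08 CKA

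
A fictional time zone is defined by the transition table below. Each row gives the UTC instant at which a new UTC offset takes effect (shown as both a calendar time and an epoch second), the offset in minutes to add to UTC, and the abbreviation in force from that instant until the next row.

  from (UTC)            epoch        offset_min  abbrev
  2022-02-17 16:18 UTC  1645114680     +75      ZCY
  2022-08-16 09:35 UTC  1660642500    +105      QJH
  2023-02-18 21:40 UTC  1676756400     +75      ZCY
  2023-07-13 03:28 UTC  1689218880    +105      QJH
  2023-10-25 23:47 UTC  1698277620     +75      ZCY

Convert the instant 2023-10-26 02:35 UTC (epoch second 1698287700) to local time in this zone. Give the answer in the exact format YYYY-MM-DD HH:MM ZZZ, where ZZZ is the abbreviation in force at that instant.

Query: 2023-10-26 02:35 UTC
Rule 5/5 (ZCY, +01:15): 2023-10-25 23:47 UTC ≤ query < +∞
2·60 + 35 + 75 = 230 min
230 = 0·1440 + 230; 230 = 3·60 + 50 → 03:50, same day
→ 2023-10-26 03:50 ZCY

2023-10-26 03:50 ZCY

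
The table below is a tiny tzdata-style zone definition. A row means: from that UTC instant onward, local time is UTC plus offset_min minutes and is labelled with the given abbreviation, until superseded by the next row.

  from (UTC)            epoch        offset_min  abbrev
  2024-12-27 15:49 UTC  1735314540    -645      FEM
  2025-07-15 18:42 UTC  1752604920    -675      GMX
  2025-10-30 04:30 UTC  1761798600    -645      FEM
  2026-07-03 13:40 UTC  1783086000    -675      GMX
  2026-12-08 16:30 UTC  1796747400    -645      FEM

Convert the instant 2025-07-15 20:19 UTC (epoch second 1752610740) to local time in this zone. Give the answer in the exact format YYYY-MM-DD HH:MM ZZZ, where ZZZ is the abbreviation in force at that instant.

2025-07-15 09:04 GMX

Query: 2025-07-15 20:19 UTC
Rule 2/5 (GMX, -11:15): 2025-07-15 18:42 UTC ≤ query < 2025-10-30 04:30 UTC
20·60 + 19 - 675 = 544 min
544 = 0·1440 + 544; 544 = 9·60 + 4 → 09:04, same day
→ 2025-07-15 09:04 GMX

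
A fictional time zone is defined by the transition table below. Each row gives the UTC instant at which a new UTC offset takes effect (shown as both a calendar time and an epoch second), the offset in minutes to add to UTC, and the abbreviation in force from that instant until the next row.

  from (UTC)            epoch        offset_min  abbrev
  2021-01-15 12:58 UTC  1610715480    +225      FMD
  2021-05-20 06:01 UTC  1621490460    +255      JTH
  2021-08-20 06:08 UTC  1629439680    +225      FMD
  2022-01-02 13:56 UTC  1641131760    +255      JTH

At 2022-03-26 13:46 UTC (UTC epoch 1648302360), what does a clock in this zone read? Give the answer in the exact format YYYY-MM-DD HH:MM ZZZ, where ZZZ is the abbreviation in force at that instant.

Query: 2022-03-26 13:46 UTC
Rule 4/4 (JTH, +04:15): 2022-01-02 13:56 UTC ≤ query < +∞
13·60 + 46 + 255 = 1081 min
1081 = 0·1440 + 1081; 1081 = 18·60 + 1 → 18:01, same day
→ 2022-03-26 18:01 JTH

2022-03-26 18:01 JTH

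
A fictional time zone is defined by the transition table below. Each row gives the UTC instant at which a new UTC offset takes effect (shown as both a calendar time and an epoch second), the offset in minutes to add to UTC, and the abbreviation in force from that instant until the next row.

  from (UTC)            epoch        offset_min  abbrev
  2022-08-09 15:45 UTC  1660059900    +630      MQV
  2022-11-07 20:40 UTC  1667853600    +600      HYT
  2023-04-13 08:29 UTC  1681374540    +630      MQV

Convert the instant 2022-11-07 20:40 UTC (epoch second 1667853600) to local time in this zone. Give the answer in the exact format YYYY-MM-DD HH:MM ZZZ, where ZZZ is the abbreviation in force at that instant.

Query: 2022-11-07 20:40 UTC
Rule 2/3 (HYT, +10:00): 2022-11-07 20:40 UTC ≤ query < 2023-04-13 08:29 UTC
20·60 + 40 + 600 = 1840 min
1840 = 1·1440 + 400; 400 = 6·60 + 40 → 06:40, 2022-11-07 + 1 day = 2022-11-08
→ 2022-11-08 06:40 HYT

2022-11-08 06:40 HYT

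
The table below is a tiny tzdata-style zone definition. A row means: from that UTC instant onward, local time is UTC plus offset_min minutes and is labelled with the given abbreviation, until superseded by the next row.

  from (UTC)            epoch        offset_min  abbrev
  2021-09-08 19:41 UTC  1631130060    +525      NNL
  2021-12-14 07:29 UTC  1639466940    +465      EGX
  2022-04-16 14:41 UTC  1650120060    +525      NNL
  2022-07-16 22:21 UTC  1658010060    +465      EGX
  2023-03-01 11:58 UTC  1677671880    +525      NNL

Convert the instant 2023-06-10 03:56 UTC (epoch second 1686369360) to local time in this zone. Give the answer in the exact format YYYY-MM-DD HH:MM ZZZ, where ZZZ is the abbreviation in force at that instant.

Query: 2023-06-10 03:56 UTC
Rule 5/5 (NNL, +08:45): 2023-03-01 11:58 UTC ≤ query < +∞
3·60 + 56 + 525 = 761 min
761 = 0·1440 + 761; 761 = 12·60 + 41 → 12:41, same day
→ 2023-06-10 12:41 NNL

2023-06-10 12:41 NNL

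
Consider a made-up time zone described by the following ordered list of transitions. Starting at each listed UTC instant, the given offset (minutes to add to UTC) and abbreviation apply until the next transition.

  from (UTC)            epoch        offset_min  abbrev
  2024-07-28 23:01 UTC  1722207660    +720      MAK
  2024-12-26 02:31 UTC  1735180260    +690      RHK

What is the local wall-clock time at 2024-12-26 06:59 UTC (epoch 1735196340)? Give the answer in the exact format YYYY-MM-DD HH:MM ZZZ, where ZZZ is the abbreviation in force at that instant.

Query: 2024-12-26 06:59 UTC
Rule 2/2 (RHK, +11:30): 2024-12-26 02:31 UTC ≤ query < +∞
6·60 + 59 + 690 = 1109 min
1109 = 0·1440 + 1109; 1109 = 18·60 + 29 → 18:29, same day
→ 2024-12-26 18:29 RHK

2024-12-26 18:29 RHK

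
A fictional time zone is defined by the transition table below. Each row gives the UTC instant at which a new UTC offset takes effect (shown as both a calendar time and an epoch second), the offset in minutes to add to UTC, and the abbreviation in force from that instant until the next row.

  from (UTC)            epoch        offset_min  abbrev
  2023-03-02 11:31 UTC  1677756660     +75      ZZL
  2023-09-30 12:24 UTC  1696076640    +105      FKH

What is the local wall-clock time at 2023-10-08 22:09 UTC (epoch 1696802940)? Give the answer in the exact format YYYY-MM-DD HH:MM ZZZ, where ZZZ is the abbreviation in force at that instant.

Query: 2023-10-08 22:09 UTC
Rule 2/2 (FKH, +01:45): 2023-09-30 12:24 UTC ≤ query < +∞
22·60 + 9 + 105 = 1434 min
1434 = 0·1440 + 1434; 1434 = 23·60 + 54 → 23:54, same day
→ 2023-10-08 23:54 FKH

2023-10-08 23:54 FKH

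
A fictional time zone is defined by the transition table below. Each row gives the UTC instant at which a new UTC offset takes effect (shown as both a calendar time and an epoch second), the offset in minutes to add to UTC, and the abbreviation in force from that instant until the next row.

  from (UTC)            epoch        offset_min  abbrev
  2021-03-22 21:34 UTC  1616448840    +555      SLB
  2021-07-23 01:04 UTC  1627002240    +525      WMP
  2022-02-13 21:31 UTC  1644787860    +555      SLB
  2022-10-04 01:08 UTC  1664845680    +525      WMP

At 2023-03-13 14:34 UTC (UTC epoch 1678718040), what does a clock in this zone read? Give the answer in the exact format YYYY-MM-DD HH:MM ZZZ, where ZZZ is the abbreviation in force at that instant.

Query: 2023-03-13 14:34 UTC
Rule 4/4 (WMP, +08:45): 2022-10-04 01:08 UTC ≤ query < +∞
14·60 + 34 + 525 = 1399 min
1399 = 0·1440 + 1399; 1399 = 23·60 + 19 → 23:19, same day
→ 2023-03-13 23:19 WMP

2023-03-13 23:19 WMP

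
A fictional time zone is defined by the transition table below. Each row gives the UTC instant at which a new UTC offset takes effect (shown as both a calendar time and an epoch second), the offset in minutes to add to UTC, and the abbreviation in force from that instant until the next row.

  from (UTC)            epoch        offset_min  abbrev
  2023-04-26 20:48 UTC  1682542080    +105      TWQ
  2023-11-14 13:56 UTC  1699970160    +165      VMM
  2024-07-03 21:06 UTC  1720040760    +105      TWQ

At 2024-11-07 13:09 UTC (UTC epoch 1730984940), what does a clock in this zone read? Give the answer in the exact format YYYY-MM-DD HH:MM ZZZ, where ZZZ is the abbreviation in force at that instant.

Query: 2024-11-07 13:09 UTC
Rule 3/3 (TWQ, +01:45): 2024-07-03 21:06 UTC ≤ query < +∞
13·60 + 9 + 105 = 894 min
894 = 0·1440 + 894; 894 = 14·60 + 54 → 14:54, same day
→ 2024-11-07 14:54 TWQ

2024-11-07 14:54 TWQ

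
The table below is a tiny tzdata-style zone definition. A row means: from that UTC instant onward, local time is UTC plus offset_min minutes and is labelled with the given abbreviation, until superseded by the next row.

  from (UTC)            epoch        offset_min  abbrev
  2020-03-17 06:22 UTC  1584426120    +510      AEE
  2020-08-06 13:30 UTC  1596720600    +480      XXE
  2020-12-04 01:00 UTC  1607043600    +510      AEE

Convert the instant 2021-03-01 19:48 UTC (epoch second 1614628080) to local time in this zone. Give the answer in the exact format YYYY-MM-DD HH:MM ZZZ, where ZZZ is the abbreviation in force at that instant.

2021-03-02 04:18 AEE

Query: 2021-03-01 19:48 UTC
Rule 3/3 (AEE, +08:30): 2020-12-04 01:00 UTC ≤ query < +∞
19·60 + 48 + 510 = 1698 min
1698 = 1·1440 + 258; 258 = 4·60 + 18 → 04:18, 2021-03-01 + 1 day = 2021-03-02
→ 2021-03-02 04:18 AEE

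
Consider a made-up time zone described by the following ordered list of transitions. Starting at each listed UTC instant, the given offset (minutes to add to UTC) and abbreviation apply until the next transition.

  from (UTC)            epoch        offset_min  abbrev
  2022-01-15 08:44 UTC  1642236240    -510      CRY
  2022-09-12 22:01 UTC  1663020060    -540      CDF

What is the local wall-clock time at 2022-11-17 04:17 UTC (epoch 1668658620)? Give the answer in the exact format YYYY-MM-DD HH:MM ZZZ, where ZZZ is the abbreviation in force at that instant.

2022-11-16 19:17 CDF

Query: 2022-11-17 04:17 UTC
Rule 2/2 (CDF, -09:00): 2022-09-12 22:01 UTC ≤ query < +∞
4·60 + 17 - 540 = -283 min
-283 = -1·1440 + 1157; 1157 = 19·60 + 17 → 19:17, 2022-11-17 - 1 day = 2022-11-16
→ 2022-11-16 19:17 CDF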